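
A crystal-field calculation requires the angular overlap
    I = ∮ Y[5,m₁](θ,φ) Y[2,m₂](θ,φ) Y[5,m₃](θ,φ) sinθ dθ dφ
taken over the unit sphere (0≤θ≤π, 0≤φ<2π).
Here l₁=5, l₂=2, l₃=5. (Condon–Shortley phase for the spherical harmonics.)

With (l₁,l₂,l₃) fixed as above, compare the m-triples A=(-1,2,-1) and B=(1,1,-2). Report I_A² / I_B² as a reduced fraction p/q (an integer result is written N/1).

25/7

Same 5,2,5: normalisation and zero-m 3j drop out of the ratio.
A: Δ: 2! 8! 2! / 13! → 1/38610; sum: t=2:+1/2304 = 1/2304; 3j²(5 2 5; -1 2 -1) = Δ·Π!·Σ² = 5/143  (sign +1)
B: Δ: 2! 8! 2! / 13! → 1/38610; sum: t=1:−1/1440 t=2:+1/2880 = -1/2880; 3j²(5 2 5; 1 1 -2) = Δ·Π!·Σ² = 7/715  (sign +1)
I_A²/I_B² = (5/143)/(7/715) = 25/7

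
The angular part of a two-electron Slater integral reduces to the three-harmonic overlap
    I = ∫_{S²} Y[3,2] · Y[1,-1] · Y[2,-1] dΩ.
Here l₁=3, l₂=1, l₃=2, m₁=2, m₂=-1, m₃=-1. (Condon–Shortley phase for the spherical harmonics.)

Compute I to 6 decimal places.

0.261169

Checks pass: Σm=0; 6 even; l₃=2∈[2,4].
(2·3+1)(2·1+1)(2·2+1) = 105
Δ: 2! 4! 0! / 7! → 1/105
sum: t=1:−1/4 = -1/4
3j²(3 1 2; 0 0 0) = Δ·Π!·Σ² = 3/35  (sign -1)
sum: t=0:+1/12 = 1/12
3j²(3 1 2; 2 -1 -1) = Δ·Π!·Σ² = 2/21  (sign -1)
combine: 4πI² = 105·3/35·2/21 = 6/7
take √, sign +1: I = 0.26116903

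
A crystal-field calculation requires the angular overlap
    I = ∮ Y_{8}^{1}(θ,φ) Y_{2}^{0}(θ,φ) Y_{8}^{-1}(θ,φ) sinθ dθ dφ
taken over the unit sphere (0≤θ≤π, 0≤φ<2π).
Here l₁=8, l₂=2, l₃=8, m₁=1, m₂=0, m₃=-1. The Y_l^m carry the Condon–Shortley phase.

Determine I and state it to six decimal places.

-0.152716

m-sum 0 ✓  L=18 even ✓  6≤8≤10 ✓
Π(2lᵢ+1) = 17×5×17 = 1445
triangle coeff Δ(8,2,8) = 1/348840
Σ_t [0,2]: t=0:+1/116121600 t=1:−1/25401600 t=2:+1/116121600 = -1/45158400
(3j)²=24/1615 [(8 2 8; 0 0 0)], sign=-1
Σ_t [0,2]: t=0:+1/101606400 t=1:−1/29030400 t=2:+1/174182400 = -23/1219276800
(3j)²=529/38760 [(8 2 8; 1 0 -1)], sign=+1
⇒ 4πI² = 529/1805
I = (-1)√(529/1805/(4π)) = -0.15271592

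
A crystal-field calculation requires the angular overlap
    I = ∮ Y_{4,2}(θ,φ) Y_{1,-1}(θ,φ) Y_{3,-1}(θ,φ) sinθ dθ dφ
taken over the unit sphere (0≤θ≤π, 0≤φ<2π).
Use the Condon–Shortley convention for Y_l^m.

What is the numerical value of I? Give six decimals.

m-sum 0 ✓  L=8 even ✓  3≤3≤5 ✓
Π(2lᵢ+1) = 9×3×7 = 189
triangle coeff Δ(4,1,3) = 1/252
Σ_t [1,1]: t=1:−1/36 = -1/36
(3j)²=4/63 [(4 1 3; 0 0 0)], sign=+1
Σ_t [0,0]: t=0:+1/96 = 1/96
(3j)²=5/84 [(4 1 3; 2 -1 -1)], sign=+1
⇒ 4πI² = 5/7
I = (+1)√(5/7/(4π)) = 0.23841361

0.238414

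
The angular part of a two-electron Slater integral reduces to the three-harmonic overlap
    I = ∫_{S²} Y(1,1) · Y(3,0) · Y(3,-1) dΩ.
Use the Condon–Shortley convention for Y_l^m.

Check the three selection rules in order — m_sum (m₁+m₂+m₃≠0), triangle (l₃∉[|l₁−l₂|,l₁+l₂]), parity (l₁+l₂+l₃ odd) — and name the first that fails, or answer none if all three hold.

Σmᵢ = 0  ✓
l₃∈[|l₁−l₂|,l₁+l₂]=[2,4], have l₃=3  ✓
Σlᵢ = 7 ⇒ odd  ✗

parity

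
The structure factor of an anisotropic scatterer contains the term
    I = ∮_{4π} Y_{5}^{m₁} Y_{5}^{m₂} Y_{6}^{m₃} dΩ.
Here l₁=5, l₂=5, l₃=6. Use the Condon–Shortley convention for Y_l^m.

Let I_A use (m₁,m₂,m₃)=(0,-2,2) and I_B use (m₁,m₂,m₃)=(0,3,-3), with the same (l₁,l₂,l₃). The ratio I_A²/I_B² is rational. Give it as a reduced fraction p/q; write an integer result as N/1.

Shared (l₁,l₂,l₃)=(5,5,6): N and (l;000)² cancel in I_A²/I_B².
A: Δ = 4!·6!·6!/17! = 1/28588560; Racah Σ t=0..3: t=0:+1/103680 t=1:−1/13824 t=2:+1/17280 t=3:−1/207360 = -1/103680; ⇒ 3j(5 5 6; 0 -2 2)² = 10/7293, sgn -1
B: Δ = 4!·6!·6!/17! = 1/28588560; Racah Σ t=2..4: t=2:+1/103680 t=3:−1/34560 t=4:+1/138240 = -1/82944; ⇒ 3j(5 5 6; 0 3 -3)² = 125/9724, sgn +1
I_A²/I_B² = (10/7293)/(125/9724) = 8/75

8/75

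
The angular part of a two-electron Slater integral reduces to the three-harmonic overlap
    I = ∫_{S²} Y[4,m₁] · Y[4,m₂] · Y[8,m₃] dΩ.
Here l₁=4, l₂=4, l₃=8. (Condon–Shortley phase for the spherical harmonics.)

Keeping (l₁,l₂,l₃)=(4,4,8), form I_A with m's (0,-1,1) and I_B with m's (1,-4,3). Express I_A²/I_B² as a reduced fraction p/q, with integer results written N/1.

294/11

Same 4,4,8: normalisation and zero-m 3j drop out of the ratio.
A: Δ: 0! 8! 8! / 17! → 1/218790; sum: t=0:+1/414720 = 1/414720; 3j²(4 4 8; 0 -1 1) = Δ·Π!·Σ² = 49/2431  (sign -1)
B: Δ: 0! 8! 8! / 17! → 1/218790; sum: t=0:+1/29030400 = 1/29030400; 3j²(4 4 8; 1 -4 3) = Δ·Π!·Σ² = 1/1326  (sign -1)
I_A²/I_B² = (49/2431)/(1/1326) = 294/11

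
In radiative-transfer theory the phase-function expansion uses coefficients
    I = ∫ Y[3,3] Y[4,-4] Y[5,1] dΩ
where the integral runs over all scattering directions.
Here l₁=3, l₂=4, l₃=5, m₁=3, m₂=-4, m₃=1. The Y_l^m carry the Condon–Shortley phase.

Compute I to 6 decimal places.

0.050679

Rules hold: Σm=0, L=12 even, 1≤5≤7.
N = 7·9·11 = 693
Δ = 2!·4!·6!/13! = 1/180180
Racah Σ t=0..2: t=0:+1/576 t=1:−1/144 t=2:+1/576 = -1/288
⇒ 3j(3 4 5; 0 0 0)² = 20/1001, sgn +1
Racah Σ t=0..0: t=0:+1/34560 = 1/34560
⇒ 3j(3 4 5; 3 -4 1)² = 1/429, sgn +1
4πI² = N·(3j₀)²·(3jₘ)² = 60/1859
I = +1·√(0.0322754/4π) = 0.05067935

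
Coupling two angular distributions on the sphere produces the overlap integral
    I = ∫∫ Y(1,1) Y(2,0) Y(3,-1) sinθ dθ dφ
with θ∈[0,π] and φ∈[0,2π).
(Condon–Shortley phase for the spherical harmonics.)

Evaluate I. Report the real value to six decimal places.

-0.202301

Checks pass: Σm=0; 6 even; l₃=3∈[1,3].
(2·1+1)(2·2+1)(2·3+1) = 105
Δ: 0! 2! 4! / 7! → 1/105
sum: t=0:+1/4 = 1/4
3j²(1 2 3; 0 0 0) = Δ·Π!·Σ² = 3/35  (sign -1)
sum: t=0:+1/8 = 1/8
3j²(1 2 3; 1 0 -1) = Δ·Π!·Σ² = 2/35  (sign +1)
combine: 4πI² = 105·3/35·2/35 = 18/35
take √, sign -1: I = -0.20230066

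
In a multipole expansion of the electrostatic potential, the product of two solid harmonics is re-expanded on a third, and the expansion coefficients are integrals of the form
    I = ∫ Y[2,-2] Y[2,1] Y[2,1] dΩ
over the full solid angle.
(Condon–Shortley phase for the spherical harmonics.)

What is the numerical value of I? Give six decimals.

Rules hold: Σm=0, L=6 even, 0≤2≤4.
N = 5·5·5 = 125
Δ = 2!·2!·2!/7! = 1/630
Racah Σ t=0..2: t=0:+1/8 t=1:−1/1 t=2:+1/8 = -3/4
⇒ 3j(2 2 2; 0 0 0)² = 2/35, sgn -1
Racah Σ t=2..2: t=2:+1/4 = 1/4
⇒ 3j(2 2 2; -2 1 1)² = 3/35, sgn -1
4πI² = N·(3j₀)²·(3jₘ)² = 30/49
I = +1·√(0.612245/4π) = 0.22072812

0.220728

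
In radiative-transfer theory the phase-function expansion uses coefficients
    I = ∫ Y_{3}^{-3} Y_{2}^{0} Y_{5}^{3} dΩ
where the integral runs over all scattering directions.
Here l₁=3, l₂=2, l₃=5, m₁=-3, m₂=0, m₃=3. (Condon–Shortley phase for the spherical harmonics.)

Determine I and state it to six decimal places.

Checks pass: Σm=0; 10 even; l₃=5∈[1,5].
(2·3+1)(2·2+1)(2·5+1) = 385
Δ: 0! 6! 4! / 11! → 1/2310
sum: t=0:+1/144 = 1/144
3j²(3 2 5; 0 0 0) = Δ·Π!·Σ² = 10/231  (sign -1)
sum: t=0:+1/2880 = 1/2880
3j²(3 2 5; -3 0 3) = Δ·Π!·Σ² = 2/165  (sign +1)
combine: 4πI² = 385·10/231·2/165 = 20/99
take √, sign -1: I = -0.12679218

-0.126792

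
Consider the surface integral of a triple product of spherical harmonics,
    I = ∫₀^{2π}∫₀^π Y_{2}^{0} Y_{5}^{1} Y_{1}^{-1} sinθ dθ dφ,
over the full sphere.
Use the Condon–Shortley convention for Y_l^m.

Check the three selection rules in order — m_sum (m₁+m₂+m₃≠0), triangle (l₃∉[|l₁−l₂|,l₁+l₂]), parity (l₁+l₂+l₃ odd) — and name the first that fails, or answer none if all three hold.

Σmᵢ = 0  ✓
l₃∈[|l₁−l₂|,l₁+l₂]=[3,7], have l₃=1  ✗
Σlᵢ = 8 ⇒ even

triangle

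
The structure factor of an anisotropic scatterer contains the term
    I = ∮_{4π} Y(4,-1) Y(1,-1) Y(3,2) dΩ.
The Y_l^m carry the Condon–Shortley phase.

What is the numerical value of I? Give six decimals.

-0.106622

Checks pass: Σm=0; 8 even; l₃=3∈[3,5].
(2·4+1)(2·1+1)(2·3+1) = 189
Δ: 2! 6! 0! / 9! → 1/252
sum: t=1:−1/36 = -1/36
3j²(4 1 3; 0 0 0) = Δ·Π!·Σ² = 4/63  (sign +1)
sum: t=0:+1/240 = 1/240
3j²(4 1 3; -1 -1 2) = Δ·Π!·Σ² = 1/84  (sign -1)
combine: 4πI² = 189·4/63·1/84 = 1/7
take √, sign -1: I = -0.10662181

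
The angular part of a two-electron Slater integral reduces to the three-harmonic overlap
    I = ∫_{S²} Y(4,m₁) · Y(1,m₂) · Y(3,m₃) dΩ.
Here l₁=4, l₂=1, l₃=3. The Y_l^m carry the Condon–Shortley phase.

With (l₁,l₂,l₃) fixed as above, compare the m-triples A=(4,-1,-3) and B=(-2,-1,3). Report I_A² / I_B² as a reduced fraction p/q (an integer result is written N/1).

28/1

Shared (l₁,l₂,l₃)=(4,1,3): N and (l;000)² cancel in I_A²/I_B².
A: Δ = 2!·6!·0!/9! = 1/252; Racah Σ t=0..0: t=0:+1/1440 = 1/1440; ⇒ 3j(4 1 3; 4 -1 -3)² = 1/9, sgn +1
B: Δ = 2!·6!·0!/9! = 1/252; Racah Σ t=0..0: t=0:+1/1440 = 1/1440; ⇒ 3j(4 1 3; -2 -1 3)² = 1/252, sgn +1
I_A²/I_B² = (1/9)/(1/252) = 28/1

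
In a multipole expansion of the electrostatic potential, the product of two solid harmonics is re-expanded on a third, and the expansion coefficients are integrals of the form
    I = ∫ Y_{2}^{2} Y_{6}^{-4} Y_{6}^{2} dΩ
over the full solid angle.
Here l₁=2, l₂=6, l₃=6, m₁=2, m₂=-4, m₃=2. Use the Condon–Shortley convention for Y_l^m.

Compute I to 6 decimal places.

-0.153870

Checks pass: Σm=0; 14 even; l₃=6∈[4,8].
(2·2+1)(2·6+1)(2·6+1) = 845
Δ: 2! 2! 10! / 15! → 1/90090
sum: t=0:+1/69120 t=1:−1/14400 t=2:+1/69120 = -7/172800
3j²(2 6 6; 0 0 0) = Δ·Π!·Σ² = 14/715  (sign -1)
sum: t=0:+1/322560 = 1/322560
3j²(2 6 6; 2 -4 2) = Δ·Π!·Σ² = 18/1001  (sign +1)
combine: 4πI² = 845·14/715·18/1001 = 36/121
take √, sign -1: I = -0.15386989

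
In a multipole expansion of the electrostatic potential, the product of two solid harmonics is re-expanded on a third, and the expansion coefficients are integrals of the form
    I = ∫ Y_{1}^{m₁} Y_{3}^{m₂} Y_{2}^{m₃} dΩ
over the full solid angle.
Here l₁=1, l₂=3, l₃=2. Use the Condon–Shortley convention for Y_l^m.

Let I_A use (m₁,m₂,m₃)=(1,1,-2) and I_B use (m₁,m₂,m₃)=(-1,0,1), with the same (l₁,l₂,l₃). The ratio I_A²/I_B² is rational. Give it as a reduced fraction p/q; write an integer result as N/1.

1/3

Shared (l₁,l₂,l₃)=(1,3,2): N and (l;000)² cancel in I_A²/I_B².
A: Δ = 2!·0!·4!/7! = 1/105; Racah Σ t=0..0: t=0:+1/48 = 1/48; ⇒ 3j(1 3 2; 1 1 -2)² = 1/105, sgn +1
B: Δ = 2!·0!·4!/7! = 1/105; Racah Σ t=2..2: t=2:+1/12 = 1/12; ⇒ 3j(1 3 2; -1 0 1)² = 1/35, sgn -1
I_A²/I_B² = (1/105)/(1/35) = 1/3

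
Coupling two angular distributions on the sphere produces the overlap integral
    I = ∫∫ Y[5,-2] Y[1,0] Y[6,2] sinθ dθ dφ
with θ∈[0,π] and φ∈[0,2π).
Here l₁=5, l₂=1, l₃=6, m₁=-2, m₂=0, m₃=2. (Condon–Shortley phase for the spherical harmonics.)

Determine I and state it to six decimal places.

m-sum 0 ✓  L=12 even ✓  4≤6≤6 ✓
Π(2lᵢ+1) = 11×3×13 = 429
triangle coeff Δ(5,1,6) = 1/858
Σ_t [0,0]: t=0:+1/14400 = 1/14400
(3j)²=6/143 [(5 1 6; 0 0 0)], sign=+1
Σ_t [0,0]: t=0:+1/30240 = 1/30240
(3j)²=16/429 [(5 1 6; -2 0 2)], sign=+1
⇒ 4πI² = 96/143
I = (+1)√(96/143/(4π)) = 0.23113338

0.231133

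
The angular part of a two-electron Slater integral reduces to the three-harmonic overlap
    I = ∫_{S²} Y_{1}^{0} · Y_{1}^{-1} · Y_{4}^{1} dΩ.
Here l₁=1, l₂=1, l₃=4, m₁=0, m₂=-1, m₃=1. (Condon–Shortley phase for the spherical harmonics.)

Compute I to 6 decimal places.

0.000000

triangle: need 0≤l₃≤2, have 4; I=0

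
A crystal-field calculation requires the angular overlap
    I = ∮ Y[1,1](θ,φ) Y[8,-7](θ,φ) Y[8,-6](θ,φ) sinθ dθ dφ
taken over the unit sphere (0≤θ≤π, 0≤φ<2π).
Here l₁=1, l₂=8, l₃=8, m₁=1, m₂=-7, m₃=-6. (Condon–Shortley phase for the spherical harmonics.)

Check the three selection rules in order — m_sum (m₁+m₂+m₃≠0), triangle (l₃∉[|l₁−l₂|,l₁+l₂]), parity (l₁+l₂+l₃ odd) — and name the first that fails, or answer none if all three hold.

azimuthal sum: 1 − 7 − 6 = -12  ✗
7 ≤ 8 ≤ 9 (triangle on l)
L = 1 + 8 + 8 = 17 (odd)

m_sum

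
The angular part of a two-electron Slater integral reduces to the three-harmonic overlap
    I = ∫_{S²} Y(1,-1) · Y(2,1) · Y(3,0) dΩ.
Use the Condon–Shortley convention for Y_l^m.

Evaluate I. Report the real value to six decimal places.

Checks pass: Σm=0; 6 even; l₃=3∈[1,3].
(2·1+1)(2·2+1)(2·3+1) = 105
Δ: 0! 2! 4! / 7! → 1/105
sum: t=0:+1/4 = 1/4
3j²(1 2 3; 0 0 0) = Δ·Π!·Σ² = 3/35  (sign -1)
sum: t=0:+1/12 = 1/12
3j²(1 2 3; -1 1 0) = Δ·Π!·Σ² = 1/35  (sign -1)
combine: 4πI² = 105·3/35·1/35 = 9/35
take √, sign +1: I = 0.14304817

0.143048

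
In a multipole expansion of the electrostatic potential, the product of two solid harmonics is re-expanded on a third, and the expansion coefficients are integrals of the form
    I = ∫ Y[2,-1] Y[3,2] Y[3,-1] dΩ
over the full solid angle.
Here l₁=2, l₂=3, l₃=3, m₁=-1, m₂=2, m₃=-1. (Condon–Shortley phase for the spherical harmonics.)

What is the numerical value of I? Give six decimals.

m-sum 0 ✓  L=8 even ✓  1≤3≤5 ✓
Π(2lᵢ+1) = 5×7×7 = 245
triangle coeff Δ(2,3,3) = 1/3780
Σ_t [0,2]: t=0:+1/24 t=1:−1/4 t=2:+1/24 = -1/6
(3j)²=4/105 [(2 3 3; 0 0 0)], sign=+1
Σ_t [1,2]: t=1:−1/48 t=2:+1/12 = 1/16
(3j)²=1/28 [(2 3 3; -1 2 -1)], sign=+1
⇒ 4πI² = 1/3
I = (+1)√(1/3/(4π)) = 0.16286750

0.162868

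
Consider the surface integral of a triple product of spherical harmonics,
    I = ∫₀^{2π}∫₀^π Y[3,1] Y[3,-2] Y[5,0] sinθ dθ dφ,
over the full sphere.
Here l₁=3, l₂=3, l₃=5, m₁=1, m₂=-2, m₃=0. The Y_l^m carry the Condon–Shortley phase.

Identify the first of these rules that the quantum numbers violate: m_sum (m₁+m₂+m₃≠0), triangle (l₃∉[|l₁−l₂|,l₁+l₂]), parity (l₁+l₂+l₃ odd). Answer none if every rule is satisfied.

m_sum

azimuthal sum: 1 − 2 + 0 = -1  ✗
0 ≤ 5 ≤ 6 (triangle on l)
L = 3 + 3 + 5 = 11 (odd)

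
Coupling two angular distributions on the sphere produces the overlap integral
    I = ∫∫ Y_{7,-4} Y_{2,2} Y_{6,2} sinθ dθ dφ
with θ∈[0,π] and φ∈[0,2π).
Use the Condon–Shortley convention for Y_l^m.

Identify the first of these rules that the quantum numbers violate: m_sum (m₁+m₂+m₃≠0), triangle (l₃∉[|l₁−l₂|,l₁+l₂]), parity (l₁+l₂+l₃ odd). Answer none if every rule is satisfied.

parity

m₁+m₂+m₃ = -4 + 2 + 2 = 0  ✓
triangle: |7−2|=5 ≤ l₃=6 ≤ 7+2=9  ✓
parity: l₁+l₂+l₃ = 15 is odd  ✗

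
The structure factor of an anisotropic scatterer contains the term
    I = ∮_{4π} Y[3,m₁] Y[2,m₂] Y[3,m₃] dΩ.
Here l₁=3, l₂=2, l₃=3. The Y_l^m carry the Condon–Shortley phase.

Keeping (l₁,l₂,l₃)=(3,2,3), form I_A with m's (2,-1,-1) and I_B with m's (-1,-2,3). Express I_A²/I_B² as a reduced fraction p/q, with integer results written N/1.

Shared (l₁,l₂,l₃)=(3,2,3): N and (l;000)² cancel in I_A²/I_B².
A: Δ = 2!·4!·2!/9! = 1/3780; Racah Σ t=0..1: t=0:+1/12 t=1:−1/48 = 1/16; ⇒ 3j(3 2 3; 2 -1 -1)² = 1/28, sgn +1
B: Δ = 2!·4!·2!/9! = 1/3780; Racah Σ t=0..0: t=0:+1/96 = 1/96; ⇒ 3j(3 2 3; -1 -2 3)² = 1/42, sgn +1
I_A²/I_B² = (1/28)/(1/42) = 3/2

3/2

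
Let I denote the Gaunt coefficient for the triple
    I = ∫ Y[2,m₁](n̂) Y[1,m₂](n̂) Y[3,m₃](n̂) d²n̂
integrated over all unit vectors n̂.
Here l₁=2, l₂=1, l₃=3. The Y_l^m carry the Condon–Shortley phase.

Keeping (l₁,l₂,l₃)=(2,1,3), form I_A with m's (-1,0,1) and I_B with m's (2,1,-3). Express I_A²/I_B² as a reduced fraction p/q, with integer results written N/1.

Same 2,1,3: normalisation and zero-m 3j drop out of the ratio.
A: Δ: 0! 4! 2! / 7! → 1/105; sum: t=0:+1/6 = 1/6; 3j²(2 1 3; -1 0 1) = Δ·Π!·Σ² = 8/105  (sign +1)
B: Δ: 0! 4! 2! / 7! → 1/105; sum: t=0:+1/48 = 1/48; 3j²(2 1 3; 2 1 -3) = Δ·Π!·Σ² = 1/7  (sign +1)
I_A²/I_B² = (8/105)/(1/7) = 8/15

8/15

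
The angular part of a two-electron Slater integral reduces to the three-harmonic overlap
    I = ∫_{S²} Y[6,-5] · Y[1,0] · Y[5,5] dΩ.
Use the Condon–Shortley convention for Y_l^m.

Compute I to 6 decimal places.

-0.135514

Checks pass: Σm=0; 12 even; l₃=5∈[5,7].
(2·6+1)(2·1+1)(2·5+1) = 429
Δ: 2! 10! 0! / 13! → 1/858
sum: t=1:−1/14400 = -1/14400
3j²(6 1 5; 0 0 0) = Δ·Π!·Σ² = 6/143  (sign +1)
sum: t=1:−1/3628800 = -1/3628800
3j²(6 1 5; -5 0 5) = Δ·Π!·Σ² = 1/78  (sign -1)
combine: 4πI² = 429·6/143·1/78 = 3/13
take √, sign -1: I = -0.13551395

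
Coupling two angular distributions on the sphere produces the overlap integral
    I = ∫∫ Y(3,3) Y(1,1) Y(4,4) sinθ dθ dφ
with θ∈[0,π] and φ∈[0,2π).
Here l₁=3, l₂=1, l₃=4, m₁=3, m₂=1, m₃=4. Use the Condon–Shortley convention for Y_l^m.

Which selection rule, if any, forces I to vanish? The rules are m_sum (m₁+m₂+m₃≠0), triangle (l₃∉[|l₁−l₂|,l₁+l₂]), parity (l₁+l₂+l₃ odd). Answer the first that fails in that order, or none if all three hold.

m_sum

Σmᵢ = 8  ✗
l₃∈[|l₁−l₂|,l₁+l₂]=[2,4], have l₃=4
Σlᵢ = 8 ⇒ even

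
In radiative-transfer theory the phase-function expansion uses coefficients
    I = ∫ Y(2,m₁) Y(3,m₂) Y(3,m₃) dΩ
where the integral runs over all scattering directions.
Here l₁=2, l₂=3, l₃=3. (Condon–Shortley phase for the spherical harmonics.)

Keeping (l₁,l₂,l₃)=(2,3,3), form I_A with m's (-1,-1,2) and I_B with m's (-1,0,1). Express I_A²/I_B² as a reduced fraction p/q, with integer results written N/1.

Shared (l₁,l₂,l₃)=(2,3,3): N and (l;000)² cancel in I_A²/I_B².
A: Δ = 2!·2!·4!/9! = 1/3780; Racah Σ t=1..2: t=1:−1/12 t=2:+1/48 = -1/16; ⇒ 3j(2 3 3; -1 -1 2)² = 1/28, sgn +1
B: Δ = 2!·2!·4!/9! = 1/3780; Racah Σ t=1..2: t=1:−1/8 t=2:+1/12 = -1/24; ⇒ 3j(2 3 3; -1 0 1)² = 1/210, sgn -1
I_A²/I_B² = (1/28)/(1/210) = 15/2

15/2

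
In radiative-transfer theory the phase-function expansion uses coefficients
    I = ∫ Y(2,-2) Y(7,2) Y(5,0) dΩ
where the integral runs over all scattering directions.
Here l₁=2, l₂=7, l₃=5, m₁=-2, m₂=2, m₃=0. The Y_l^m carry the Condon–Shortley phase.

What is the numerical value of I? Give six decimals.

0.127204

Checks pass: Σm=0; 14 even; l₃=5∈[5,9].
(2·2+1)(2·7+1)(2·5+1) = 825
Δ: 4! 0! 10! / 15! → 1/15015
sum: t=2:+1/57600 = 1/57600
3j²(2 7 5; 0 0 0) = Δ·Π!·Σ² = 21/715  (sign -1)
sum: t=4:+1/345600 = 1/345600
3j²(2 7 5; -2 2 0) = Δ·Π!·Σ² = 6/715  (sign -1)
combine: 4πI² = 825·21/715·6/715 = 378/1859
take √, sign +1: I = 0.12720415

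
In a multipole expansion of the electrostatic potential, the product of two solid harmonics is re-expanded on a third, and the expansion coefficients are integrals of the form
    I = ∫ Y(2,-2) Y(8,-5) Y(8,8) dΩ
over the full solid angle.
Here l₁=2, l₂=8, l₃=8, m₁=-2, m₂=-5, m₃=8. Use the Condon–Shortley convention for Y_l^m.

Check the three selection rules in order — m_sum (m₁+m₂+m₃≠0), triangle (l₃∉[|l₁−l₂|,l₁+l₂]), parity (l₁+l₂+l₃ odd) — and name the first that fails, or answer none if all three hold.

Σmᵢ = 1  ✗
l₃∈[|l₁−l₂|,l₁+l₂]=[6,10], have l₃=8
Σlᵢ = 18 ⇒ even

m_sum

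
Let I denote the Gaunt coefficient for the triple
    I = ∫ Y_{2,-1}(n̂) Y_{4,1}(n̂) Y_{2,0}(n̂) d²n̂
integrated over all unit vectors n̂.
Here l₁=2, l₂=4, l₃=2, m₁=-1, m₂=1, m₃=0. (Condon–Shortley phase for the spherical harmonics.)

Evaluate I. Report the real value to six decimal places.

Rules hold: Σm=0, L=8 even, 2≤2≤6.
N = 5·9·5 = 225
Δ = 4!·0!·4!/9! = 1/630
Racah Σ t=2..2: t=2:+1/16 = 1/16
⇒ 3j(2 4 2; 0 0 0)² = 2/35, sgn +1
Racah Σ t=3..3: t=3:−1/24 = -1/24
⇒ 3j(2 4 2; -1 1 0)² = 1/21, sgn -1
4πI² = N·(3j₀)²·(3jₘ)² = 30/49
I = -1·√(0.612245/4π) = -0.22072812

-0.220728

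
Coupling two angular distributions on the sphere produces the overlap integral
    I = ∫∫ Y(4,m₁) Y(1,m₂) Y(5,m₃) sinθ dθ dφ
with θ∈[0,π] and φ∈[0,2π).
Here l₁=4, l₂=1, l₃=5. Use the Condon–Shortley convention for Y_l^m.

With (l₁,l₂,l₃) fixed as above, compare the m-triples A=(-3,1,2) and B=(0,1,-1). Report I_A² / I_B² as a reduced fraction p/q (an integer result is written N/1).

Same 4,1,5: normalisation and zero-m 3j drop out of the ratio.
A: Δ: 0! 8! 2! / 11! → 1/495; sum: t=0:+1/10080 = 1/10080; 3j²(4 1 5; -3 1 2) = Δ·Π!·Σ² = 1/165  (sign -1)
B: Δ: 0! 8! 2! / 11! → 1/495; sum: t=0:+1/1152 = 1/1152; 3j²(4 1 5; 0 1 -1) = Δ·Π!·Σ² = 1/33  (sign +1)
I_A²/I_B² = (1/165)/(1/33) = 1/5

1/5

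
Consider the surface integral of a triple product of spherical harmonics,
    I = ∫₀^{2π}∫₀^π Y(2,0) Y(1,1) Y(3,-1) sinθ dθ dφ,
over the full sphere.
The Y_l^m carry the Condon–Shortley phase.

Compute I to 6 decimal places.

m-sum 0 ✓  L=6 even ✓  1≤3≤3 ✓
Π(2lᵢ+1) = 5×3×7 = 105
triangle coeff Δ(2,1,3) = 1/105
Σ_t [0,0]: t=0:+1/4 = 1/4
(3j)²=3/35 [(2 1 3; 0 0 0)], sign=-1
Σ_t [0,0]: t=0:+1/8 = 1/8
(3j)²=2/35 [(2 1 3; 0 1 -1)], sign=+1
⇒ 4πI² = 18/35
I = (-1)√(18/35/(4π)) = -0.20230066

-0.202301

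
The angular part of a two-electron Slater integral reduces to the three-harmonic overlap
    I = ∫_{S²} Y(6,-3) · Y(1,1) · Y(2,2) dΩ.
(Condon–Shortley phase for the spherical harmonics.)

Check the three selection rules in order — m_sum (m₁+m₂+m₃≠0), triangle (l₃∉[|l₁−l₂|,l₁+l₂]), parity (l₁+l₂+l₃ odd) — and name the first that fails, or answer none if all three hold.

triangle

azimuthal sum: -3 + 1 + 2 = 0  ✓
5 ≤ 2 ≤ 7 (triangle on l)  ✗
L = 6 + 1 + 2 = 9 (odd)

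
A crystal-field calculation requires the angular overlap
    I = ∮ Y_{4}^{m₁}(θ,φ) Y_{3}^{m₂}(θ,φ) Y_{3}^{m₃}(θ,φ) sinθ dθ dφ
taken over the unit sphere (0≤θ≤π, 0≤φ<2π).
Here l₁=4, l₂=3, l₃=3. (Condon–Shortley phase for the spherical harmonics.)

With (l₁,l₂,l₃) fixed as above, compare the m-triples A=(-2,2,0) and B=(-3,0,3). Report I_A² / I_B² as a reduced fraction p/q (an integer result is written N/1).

Same 4,3,3: normalisation and zero-m 3j drop out of the ratio.
A: Δ: 4! 4! 2! / 11! → 1/34650; sum: t=3:−1/72 t=4:+1/96 = -1/288; 3j²(4 3 3; -2 2 0) = Δ·Π!·Σ² = 1/462  (sign +1)
B: Δ: 4! 4! 2! / 11! → 1/34650; sum: t=3:−1/288 = -1/288; 3j²(4 3 3; -3 0 3) = Δ·Π!·Σ² = 1/22  (sign -1)
I_A²/I_B² = (1/462)/(1/22) = 1/21

1/21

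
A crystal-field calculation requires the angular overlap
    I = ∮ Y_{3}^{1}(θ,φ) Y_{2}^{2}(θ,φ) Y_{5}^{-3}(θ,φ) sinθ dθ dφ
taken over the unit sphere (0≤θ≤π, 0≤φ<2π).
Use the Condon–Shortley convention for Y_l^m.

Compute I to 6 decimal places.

-0.200476

Checks pass: Σm=0; 10 even; l₃=5∈[1,5].
(2·3+1)(2·2+1)(2·5+1) = 385
Δ: 0! 6! 4! / 11! → 1/2310
sum: t=0:+1/144 = 1/144
3j²(3 2 5; 0 0 0) = Δ·Π!·Σ² = 10/231  (sign -1)
sum: t=0:+1/1152 = 1/1152
3j²(3 2 5; 1 2 -3) = Δ·Π!·Σ² = 1/33  (sign +1)
combine: 4πI² = 385·10/231·1/33 = 50/99
take √, sign -1: I = -0.20047604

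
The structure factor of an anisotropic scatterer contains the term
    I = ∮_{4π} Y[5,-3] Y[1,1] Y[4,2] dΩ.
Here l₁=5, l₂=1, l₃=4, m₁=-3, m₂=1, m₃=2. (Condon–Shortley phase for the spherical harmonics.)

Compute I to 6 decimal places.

-0.259847

Checks pass: Σm=0; 10 even; l₃=4∈[4,6].
(2·5+1)(2·1+1)(2·4+1) = 297
Δ: 2! 8! 0! / 11! → 1/495
sum: t=1:−1/576 = -1/576
3j²(5 1 4; 0 0 0) = Δ·Π!·Σ² = 5/99  (sign -1)
sum: t=2:+1/2880 = 1/2880
3j²(5 1 4; -3 1 2) = Δ·Π!·Σ² = 28/495  (sign +1)
combine: 4πI² = 297·5/99·28/495 = 28/33
take √, sign -1: I = -0.25984664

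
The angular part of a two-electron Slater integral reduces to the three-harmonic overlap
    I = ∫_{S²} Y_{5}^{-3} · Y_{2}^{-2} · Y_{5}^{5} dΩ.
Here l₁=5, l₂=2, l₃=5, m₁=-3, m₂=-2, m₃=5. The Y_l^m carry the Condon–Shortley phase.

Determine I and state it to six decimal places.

0.088588

Rules hold: Σm=0, L=12 even, 3≤5≤7.
N = 11·5·11 = 605
Δ = 2!·8!·2!/13! = 1/38610
Racah Σ t=0..2: t=0:+1/2880 t=1:−1/576 t=2:+1/2880 = -1/960
⇒ 3j(5 2 5; 0 0 0)² = 10/429, sgn +1
Racah Σ t=0..0: t=0:+1/161280 = 1/161280
⇒ 3j(5 2 5; -3 -2 5)² = 1/143, sgn +1
4πI² = N·(3j₀)²·(3jₘ)² = 50/507
I = +1·√(0.0986193/4π) = 0.08858824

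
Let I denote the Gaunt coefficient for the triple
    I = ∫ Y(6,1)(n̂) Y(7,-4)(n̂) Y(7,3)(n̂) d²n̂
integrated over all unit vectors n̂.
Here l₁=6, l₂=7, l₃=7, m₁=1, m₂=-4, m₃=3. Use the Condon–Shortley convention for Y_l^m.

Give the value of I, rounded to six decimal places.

-0.011833

Checks pass: Σm=0; 20 even; l₃=7∈[1,13].
(2·6+1)(2·7+1)(2·7+1) = 2925
Δ: 6! 6! 8! / 21! → 1/2444321880
sum: t=0:+1/2612736000 t=1:−1/20736000 t=2:+1/1658880 t=3:−1/746496 t=4:+1/1658880 t=5:−1/20736000 t=6:+1/2612736000 = -1/4354560
3j²(6 7 7; 0 0 0) = Δ·Π!·Σ² = 1000/138567  (sign +1)
sum: t=0:+1/62208000 t=1:−1/8294400 t=2:+1/8709120 t=3:−1/69672960 = -1/248832000
3j²(6 7 7; 1 -4 3) = Δ·Π!·Σ² = 7/83980  (sign -1)
combine: 4πI² = 2925·1000/138567·7/83980 = 26250/14919047
take √, sign -1: I = -0.01183285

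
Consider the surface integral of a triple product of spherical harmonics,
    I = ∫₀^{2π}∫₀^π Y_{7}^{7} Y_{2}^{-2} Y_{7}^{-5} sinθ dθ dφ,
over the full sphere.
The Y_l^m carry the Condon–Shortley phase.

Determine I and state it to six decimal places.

0.066694

Rules hold: Σm=0, L=16 even, 5≤7≤9.
N = 15·5·15 = 1125
Δ = 2!·12!·2!/17! = 1/185640
Racah Σ t=0..2: t=0:+1/2419200 t=1:−1/518400 t=2:+1/2419200 = -1/907200
⇒ 3j(7 2 7; 0 0 0)² = 56/3315, sgn +1
Racah Σ t=0..0: t=0:+1/1916006400 = 1/1916006400
⇒ 3j(7 2 7; 7 -2 -5)² = 1/340, sgn +1
4πI² = N·(3j₀)²·(3jₘ)² = 210/3757
I = +1·√(0.0558957/4π) = 0.06669359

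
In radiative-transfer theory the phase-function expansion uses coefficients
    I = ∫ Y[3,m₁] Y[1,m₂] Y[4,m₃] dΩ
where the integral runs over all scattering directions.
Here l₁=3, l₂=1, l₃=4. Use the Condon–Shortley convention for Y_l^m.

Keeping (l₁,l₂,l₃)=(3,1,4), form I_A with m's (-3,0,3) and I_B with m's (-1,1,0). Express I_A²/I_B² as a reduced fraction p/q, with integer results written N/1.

Shared (l₁,l₂,l₃)=(3,1,4): N and (l;000)² cancel in I_A²/I_B².
A: Δ = 0!·6!·2!/9! = 1/252; Racah Σ t=0..0: t=0:+1/720 = 1/720; ⇒ 3j(3 1 4; -3 0 3)² = 1/36, sgn -1
B: Δ = 0!·6!·2!/9! = 1/252; Racah Σ t=0..0: t=0:+1/96 = 1/96; ⇒ 3j(3 1 4; -1 1 0)² = 1/42, sgn +1
I_A²/I_B² = (1/36)/(1/42) = 7/6

7/6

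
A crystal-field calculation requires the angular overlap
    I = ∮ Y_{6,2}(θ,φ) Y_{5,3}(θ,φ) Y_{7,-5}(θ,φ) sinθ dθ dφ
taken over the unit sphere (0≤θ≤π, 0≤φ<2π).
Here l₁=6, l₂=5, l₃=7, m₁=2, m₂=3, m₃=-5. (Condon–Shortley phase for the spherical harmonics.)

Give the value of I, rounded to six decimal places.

0.010531

m-sum 0 ✓  L=18 even ✓  1≤7≤11 ✓
Π(2lᵢ+1) = 13×11×15 = 2145
triangle coeff Δ(6,5,7) = 1/174594420
Σ_t [0,4]: t=0:+1/4147200 t=1:−1/207360 t=2:+1/82944 t=3:−1/207360 t=4:+1/4147200 = 1/345600
(3j)²=420/46189 [(6 5 7; 0 0 0)], sign=-1
Σ_t [2,4]: t=2:+1/4147200 t=3:−1/3628800 t=4:+1/46448640 = -1/77414400
(3j)²=3/41990 [(6 5 7; 2 3 -5)], sign=-1
⇒ 4πI² = 1890/1356277
I = (+1)√(1890/1356277/(4π)) = 0.01053057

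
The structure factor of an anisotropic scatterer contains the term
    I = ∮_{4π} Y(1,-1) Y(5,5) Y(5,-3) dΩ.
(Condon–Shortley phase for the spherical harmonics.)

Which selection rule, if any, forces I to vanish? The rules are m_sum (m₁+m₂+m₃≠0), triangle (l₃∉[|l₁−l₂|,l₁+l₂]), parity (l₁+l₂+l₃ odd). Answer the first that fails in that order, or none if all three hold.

m_sum

azimuthal sum: -1 + 5 − 3 = 1  ✗
4 ≤ 5 ≤ 6 (triangle on l)
L = 1 + 5 + 5 = 11 (odd)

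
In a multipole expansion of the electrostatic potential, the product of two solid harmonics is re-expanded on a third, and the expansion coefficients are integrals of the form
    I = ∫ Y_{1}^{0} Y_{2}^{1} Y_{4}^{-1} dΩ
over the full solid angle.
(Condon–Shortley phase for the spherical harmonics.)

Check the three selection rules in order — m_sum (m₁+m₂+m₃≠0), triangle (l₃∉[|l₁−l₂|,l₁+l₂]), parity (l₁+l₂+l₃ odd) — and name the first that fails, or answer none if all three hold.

triangle

Σmᵢ = 0  ✓
l₃∈[|l₁−l₂|,l₁+l₂]=[1,3], have l₃=4  ✗
Σlᵢ = 7 ⇒ odd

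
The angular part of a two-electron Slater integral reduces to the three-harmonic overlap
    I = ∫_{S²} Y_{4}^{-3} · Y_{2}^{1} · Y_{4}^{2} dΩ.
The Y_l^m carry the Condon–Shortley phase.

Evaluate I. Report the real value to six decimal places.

-0.187702

m-sum 0 ✓  L=10 even ✓  2≤4≤6 ✓
Π(2lᵢ+1) = 9×5×9 = 405
triangle coeff Δ(4,2,4) = 1/13860
Σ_t [0,2]: t=0:+1/192 t=1:−1/36 t=2:+1/192 = -5/288
(3j)²=20/693 [(4 2 4; 0 0 0)], sign=-1
Σ_t [1,2]: t=1:−1/1440 t=2:+1/240 = 1/288
(3j)²=5/132 [(4 2 4; -3 1 2)], sign=+1
⇒ 4πI² = 375/847
I = (-1)√(375/847/(4π)) = -0.18770204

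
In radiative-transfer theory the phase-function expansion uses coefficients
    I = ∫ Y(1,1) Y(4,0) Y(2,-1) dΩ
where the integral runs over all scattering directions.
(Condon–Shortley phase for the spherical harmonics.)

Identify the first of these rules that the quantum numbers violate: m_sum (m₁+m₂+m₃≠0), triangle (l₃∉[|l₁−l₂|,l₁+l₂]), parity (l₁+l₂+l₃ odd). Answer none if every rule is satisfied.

m₁+m₂+m₃ = 1 + 0 − 1 = 0  ✓
triangle: |1−4|=3 ≤ l₃=2 ≤ 1+4=5  ✗
parity: l₁+l₂+l₃ = 7 is odd

triangle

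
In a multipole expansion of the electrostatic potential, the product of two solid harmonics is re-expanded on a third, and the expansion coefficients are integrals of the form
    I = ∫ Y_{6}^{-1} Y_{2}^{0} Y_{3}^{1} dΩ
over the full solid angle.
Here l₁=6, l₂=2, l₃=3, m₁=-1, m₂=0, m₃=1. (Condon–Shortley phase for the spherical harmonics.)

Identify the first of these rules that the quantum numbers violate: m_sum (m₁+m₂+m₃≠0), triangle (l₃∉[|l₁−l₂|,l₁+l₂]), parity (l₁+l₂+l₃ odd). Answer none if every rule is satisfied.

azimuthal sum: -1 + 0 + 1 = 0  ✓
4 ≤ 3 ≤ 8 (triangle on l)  ✗
L = 6 + 2 + 3 = 11 (odd)

triangle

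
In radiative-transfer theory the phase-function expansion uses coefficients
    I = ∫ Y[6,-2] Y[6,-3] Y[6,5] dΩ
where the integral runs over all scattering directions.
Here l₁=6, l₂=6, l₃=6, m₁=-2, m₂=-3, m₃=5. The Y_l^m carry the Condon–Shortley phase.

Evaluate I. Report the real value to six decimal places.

-0.050240

Rules hold: Σm=0, L=18 even, 0≤6≤12.
N = 13·13·13 = 2197
Δ = 6!·6!·6!/19! = 1/325909584
Racah Σ t=0..6: t=0:+1/373248000 t=1:−1/1728000 t=2:+1/110592 t=3:−1/46656 t=4:+1/110592 t=5:−1/1728000 t=6:+1/373248000 = -7/1555200
⇒ 3j(6 6 6; 0 0 0)² = 400/46189, sgn -1
Racah Σ t=2..3: t=2:+1/4147200 t=3:−1/3110400 = -1/12441600
⇒ 3j(6 6 6; -2 -3 5)² = 7/4199, sgn +1
4πI² = N·(3j₀)²·(3jₘ)² = 36400/1147619
I = -1·√(0.0317178/4π) = -0.05023968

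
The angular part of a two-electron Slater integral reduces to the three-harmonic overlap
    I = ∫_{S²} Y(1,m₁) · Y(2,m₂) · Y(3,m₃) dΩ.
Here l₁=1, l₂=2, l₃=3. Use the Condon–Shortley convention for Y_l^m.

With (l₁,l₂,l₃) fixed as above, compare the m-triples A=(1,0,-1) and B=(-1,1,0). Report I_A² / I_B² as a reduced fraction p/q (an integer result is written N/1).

Shared (l₁,l₂,l₃)=(1,2,3): N and (l;000)² cancel in I_A²/I_B².
A: Δ = 0!·2!·4!/7! = 1/105; Racah Σ t=0..0: t=0:+1/8 = 1/8; ⇒ 3j(1 2 3; 1 0 -1)² = 2/35, sgn +1
B: Δ = 0!·2!·4!/7! = 1/105; Racah Σ t=0..0: t=0:+1/12 = 1/12; ⇒ 3j(1 2 3; -1 1 0)² = 1/35, sgn -1
I_A²/I_B² = (2/35)/(1/35) = 2/1

2/1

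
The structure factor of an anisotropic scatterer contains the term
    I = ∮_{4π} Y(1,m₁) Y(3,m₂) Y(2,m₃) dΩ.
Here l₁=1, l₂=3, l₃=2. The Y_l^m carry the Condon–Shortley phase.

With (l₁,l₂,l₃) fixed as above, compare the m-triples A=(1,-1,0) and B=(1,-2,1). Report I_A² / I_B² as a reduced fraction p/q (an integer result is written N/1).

Same 1,3,2: normalisation and zero-m 3j drop out of the ratio.
A: Δ: 2! 0! 4! / 7! → 1/105; sum: t=0:+1/8 = 1/8; 3j²(1 3 2; 1 -1 0) = Δ·Π!·Σ² = 2/35  (sign +1)
B: Δ: 2! 0! 4! / 7! → 1/105; sum: t=0:+1/12 = 1/12; 3j²(1 3 2; 1 -2 1) = Δ·Π!·Σ² = 2/21  (sign -1)
I_A²/I_B² = (2/35)/(2/21) = 3/5

3/5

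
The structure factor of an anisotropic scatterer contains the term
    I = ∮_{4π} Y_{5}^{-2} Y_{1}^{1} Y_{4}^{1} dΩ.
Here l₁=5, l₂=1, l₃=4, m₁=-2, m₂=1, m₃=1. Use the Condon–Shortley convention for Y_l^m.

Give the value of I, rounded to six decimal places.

0.225034

Rules hold: Σm=0, L=10 even, 4≤4≤6.
N = 11·3·9 = 297
Δ = 2!·8!·0!/11! = 1/495
Racah Σ t=1..1: t=1:−1/576 = -1/576
⇒ 3j(5 1 4; 0 0 0)² = 5/99, sgn -1
Racah Σ t=2..2: t=2:+1/1440 = 1/1440
⇒ 3j(5 1 4; -2 1 1)² = 7/165, sgn -1
4πI² = N·(3j₀)²·(3jₘ)² = 7/11
I = +1·√(0.636364/4π) = 0.22503380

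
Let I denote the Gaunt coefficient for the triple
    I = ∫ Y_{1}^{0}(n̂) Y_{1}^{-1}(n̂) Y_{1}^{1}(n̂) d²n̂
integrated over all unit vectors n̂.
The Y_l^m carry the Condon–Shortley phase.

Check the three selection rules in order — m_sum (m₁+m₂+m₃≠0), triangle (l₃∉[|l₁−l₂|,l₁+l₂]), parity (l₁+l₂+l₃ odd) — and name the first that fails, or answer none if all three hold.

parity

m₁+m₂+m₃ = 0 − 1 + 1 = 0  ✓
triangle: |1−1|=0 ≤ l₃=1 ≤ 1+1=2  ✓
parity: l₁+l₂+l₃ = 3 is odd  ✗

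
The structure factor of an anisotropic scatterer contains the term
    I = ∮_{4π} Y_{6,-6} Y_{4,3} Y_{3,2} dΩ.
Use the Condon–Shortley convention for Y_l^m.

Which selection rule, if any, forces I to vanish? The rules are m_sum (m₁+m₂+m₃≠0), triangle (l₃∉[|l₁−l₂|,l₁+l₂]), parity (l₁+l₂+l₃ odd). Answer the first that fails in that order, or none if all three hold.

m_sum

m₁+m₂+m₃ = -6 + 3 + 2 = -1  ✗
triangle: |6−4|=2 ≤ l₃=3 ≤ 6+4=10
parity: l₁+l₂+l₃ = 13 is odd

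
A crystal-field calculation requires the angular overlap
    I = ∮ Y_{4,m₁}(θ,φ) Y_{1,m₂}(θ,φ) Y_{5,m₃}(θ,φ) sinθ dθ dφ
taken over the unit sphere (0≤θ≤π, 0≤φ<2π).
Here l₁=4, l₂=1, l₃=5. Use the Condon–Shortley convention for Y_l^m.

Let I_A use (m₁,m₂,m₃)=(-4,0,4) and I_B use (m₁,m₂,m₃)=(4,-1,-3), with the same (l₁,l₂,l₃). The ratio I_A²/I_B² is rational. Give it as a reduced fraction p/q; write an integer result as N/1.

Shared (l₁,l₂,l₃)=(4,1,5): N and (l;000)² cancel in I_A²/I_B².
A: Δ = 0!·8!·2!/11! = 1/495; Racah Σ t=0..0: t=0:+1/40320 = 1/40320; ⇒ 3j(4 1 5; -4 0 4)² = 1/55, sgn -1
B: Δ = 0!·8!·2!/11! = 1/495; Racah Σ t=0..0: t=0:+1/80640 = 1/80640; ⇒ 3j(4 1 5; 4 -1 -3)² = 1/495, sgn +1
I_A²/I_B² = (1/55)/(1/495) = 9/1

9/1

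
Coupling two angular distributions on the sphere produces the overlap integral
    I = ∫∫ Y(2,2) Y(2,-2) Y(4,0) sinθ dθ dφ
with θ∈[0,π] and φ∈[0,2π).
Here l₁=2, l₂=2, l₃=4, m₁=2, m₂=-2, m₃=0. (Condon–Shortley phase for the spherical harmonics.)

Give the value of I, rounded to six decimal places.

m-sum 0 ✓  L=8 even ✓  0≤4≤4 ✓
Π(2lᵢ+1) = 5×5×9 = 225
triangle coeff Δ(2,2,4) = 1/630
Σ_t [0,0]: t=0:+1/16 = 1/16
(3j)²=2/35 [(2 2 4; 0 0 0)], sign=+1
Σ_t [0,0]: t=0:+1/576 = 1/576
(3j)²=1/630 [(2 2 4; 2 -2 0)], sign=+1
⇒ 4πI² = 1/49
I = (+1)√(1/49/(4π)) = 0.04029926

0.040299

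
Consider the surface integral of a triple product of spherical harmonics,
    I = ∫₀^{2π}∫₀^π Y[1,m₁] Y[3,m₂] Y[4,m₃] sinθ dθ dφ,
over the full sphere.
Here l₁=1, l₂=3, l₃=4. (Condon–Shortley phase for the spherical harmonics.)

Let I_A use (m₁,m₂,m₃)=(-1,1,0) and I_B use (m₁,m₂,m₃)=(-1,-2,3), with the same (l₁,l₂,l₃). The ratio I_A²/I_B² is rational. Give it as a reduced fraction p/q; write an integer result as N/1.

Shared (l₁,l₂,l₃)=(1,3,4): N and (l;000)² cancel in I_A²/I_B².
A: Δ = 0!·2!·6!/9! = 1/252; Racah Σ t=0..0: t=0:+1/96 = 1/96; ⇒ 3j(1 3 4; -1 1 0)² = 1/42, sgn +1
B: Δ = 0!·2!·6!/9! = 1/252; Racah Σ t=0..0: t=0:+1/240 = 1/240; ⇒ 3j(1 3 4; -1 -2 3)² = 1/12, sgn -1
I_A²/I_B² = (1/42)/(1/12) = 2/7

2/7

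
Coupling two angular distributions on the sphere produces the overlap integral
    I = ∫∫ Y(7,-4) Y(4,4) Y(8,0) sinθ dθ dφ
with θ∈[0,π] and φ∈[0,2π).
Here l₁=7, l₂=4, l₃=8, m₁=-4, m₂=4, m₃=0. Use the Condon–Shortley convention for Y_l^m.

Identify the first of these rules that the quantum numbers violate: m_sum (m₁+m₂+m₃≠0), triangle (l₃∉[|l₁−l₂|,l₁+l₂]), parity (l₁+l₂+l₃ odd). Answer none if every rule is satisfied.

parity

Σmᵢ = 0  ✓
l₃∈[|l₁−l₂|,l₁+l₂]=[3,11], have l₃=8  ✓
Σlᵢ = 19 ⇒ odd  ✗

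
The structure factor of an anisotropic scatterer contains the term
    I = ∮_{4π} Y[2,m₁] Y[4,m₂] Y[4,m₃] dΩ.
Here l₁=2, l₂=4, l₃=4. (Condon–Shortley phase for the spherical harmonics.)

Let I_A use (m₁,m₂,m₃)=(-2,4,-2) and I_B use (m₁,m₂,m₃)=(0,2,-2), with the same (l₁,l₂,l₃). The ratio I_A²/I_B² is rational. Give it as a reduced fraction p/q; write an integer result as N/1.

21/8

Same 2,4,4: normalisation and zero-m 3j drop out of the ratio.
A: Δ: 2! 2! 6! / 11! → 1/13860; sum: t=2:+1/2880 = 1/2880; 3j²(2 4 4; -2 4 -2) = Δ·Π!·Σ² = 2/165  (sign +1)
B: Δ: 2! 2! 6! / 11! → 1/13860; sum: t=0:+1/2880 t=1:−1/120 t=2:+1/192 = -1/360; 3j²(2 4 4; 0 2 -2) = Δ·Π!·Σ² = 16/3465  (sign -1)
I_A²/I_B² = (2/165)/(16/3465) = 21/8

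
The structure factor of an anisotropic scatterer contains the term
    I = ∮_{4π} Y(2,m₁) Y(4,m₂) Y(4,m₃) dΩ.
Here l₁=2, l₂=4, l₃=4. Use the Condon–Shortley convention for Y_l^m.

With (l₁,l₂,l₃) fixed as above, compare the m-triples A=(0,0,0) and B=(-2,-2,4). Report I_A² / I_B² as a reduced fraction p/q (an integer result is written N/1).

50/21

l's match ⇒ only the (l;m) 3-j factors differ between A and B.
A: triangle coeff Δ(2,4,4) = 1/13860; Σ_t [0,2]: t=0:+1/192 t=1:−1/36 t=2:+1/192 = -5/288; (3j)²=20/693 [(2 4 4; 0 0 0)], sign=-1
B: triangle coeff Δ(2,4,4) = 1/13860; Σ_t [2,2]: t=2:+1/2880 = 1/2880; (3j)²=2/165 [(2 4 4; -2 -2 4)], sign=+1
I_A²/I_B² = (20/693)/(2/165) = 50/21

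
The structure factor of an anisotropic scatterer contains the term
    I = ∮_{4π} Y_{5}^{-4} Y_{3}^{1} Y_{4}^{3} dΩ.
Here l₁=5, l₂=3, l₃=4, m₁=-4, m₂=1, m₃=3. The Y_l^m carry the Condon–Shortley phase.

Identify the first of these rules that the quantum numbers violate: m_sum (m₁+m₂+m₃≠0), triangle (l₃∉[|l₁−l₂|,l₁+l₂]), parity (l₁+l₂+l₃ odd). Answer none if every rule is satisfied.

none

m₁+m₂+m₃ = -4 + 1 + 3 = 0  ✓
triangle: |5−3|=2 ≤ l₃=4 ≤ 5+3=8  ✓
parity: l₁+l₂+l₃ = 12 is even  ✓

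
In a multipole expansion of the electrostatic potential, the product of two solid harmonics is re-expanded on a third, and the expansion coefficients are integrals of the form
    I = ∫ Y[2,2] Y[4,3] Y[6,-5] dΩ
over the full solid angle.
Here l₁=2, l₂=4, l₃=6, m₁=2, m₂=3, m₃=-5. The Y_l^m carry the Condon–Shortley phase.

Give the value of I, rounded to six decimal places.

Checks pass: Σm=0; 12 even; l₃=6∈[2,6].
(2·2+1)(2·4+1)(2·6+1) = 585
Δ: 0! 4! 8! / 13! → 1/6435
sum: t=0:+1/2304 = 1/2304
3j²(2 4 6; 0 0 0) = Δ·Π!·Σ² = 5/143  (sign +1)
sum: t=0:+1/120960 = 1/120960
3j²(2 4 6; 2 3 -5) = Δ·Π!·Σ² = 2/39  (sign -1)
combine: 4πI² = 585·5/143·2/39 = 150/143
take √, sign -1: I = -0.28891672

-0.288917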